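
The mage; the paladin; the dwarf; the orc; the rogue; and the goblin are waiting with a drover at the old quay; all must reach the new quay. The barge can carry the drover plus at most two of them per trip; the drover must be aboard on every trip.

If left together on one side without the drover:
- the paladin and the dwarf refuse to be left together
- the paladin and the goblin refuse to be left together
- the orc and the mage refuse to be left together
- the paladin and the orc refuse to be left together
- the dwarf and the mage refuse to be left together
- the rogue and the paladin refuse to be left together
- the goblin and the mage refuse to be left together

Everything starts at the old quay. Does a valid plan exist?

Yes

1. Drover goes to the new quay with the mage and the paladin.  [the old quay: the dwarf, the goblin, the orc, the rogue | the new quay: the mage, the paladin]
2. Drover goes back to the old quay alone.  [the old quay: the dwarf, the goblin, the orc, the rogue | the new quay: the mage, the paladin]
3. Drover goes to the new quay with the dwarf and the orc.  [the old quay: the goblin, the rogue | the new quay: the dwarf, the mage, the orc, the paladin]
4. Drover goes back to the old quay with the mage and the paladin.  [the old quay: the goblin, the mage, the paladin, the rogue | the new quay: the dwarf, the orc]
5. Drover goes to the new quay with the goblin and the rogue.  [the old quay: the mage, the paladin | the new quay: the dwarf, the goblin, the orc, the rogue]
6. Drover goes back to the old quay alone.  [the old quay: the mage, the paladin | the new quay: the dwarf, the goblin, the orc, the rogue]
7. Drover goes to the new quay with the mage and the paladin.  [the old quay: — | the new quay: the dwarf, the goblin, the mage, the orc, the paladin, the rogue]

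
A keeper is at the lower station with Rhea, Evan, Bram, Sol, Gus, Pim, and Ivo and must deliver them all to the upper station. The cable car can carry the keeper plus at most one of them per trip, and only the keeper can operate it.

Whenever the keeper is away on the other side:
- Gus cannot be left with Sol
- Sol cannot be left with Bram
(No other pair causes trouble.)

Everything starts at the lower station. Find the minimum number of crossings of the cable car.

15

Counting alone: the keeper can take at most 1 across per trip to the upper station, so moving all 7 needs at least 7 loaded trips out, with a return between consecutive ones — at least 13 crossings.
The safety rule pushes this higher. Following every safe sequence of crossings, the most of the 7 that can be at the upper station as the cable car arrives there on crossing 13 is 6 — never all 7.
So no plan with fewer than 15 crossings exists, and this one achieves 15:
1. Keeper goes to the upper station with Sol.  [the lower station: Bram, Evan, Gus, Ivo, Pim, Rhea | the upper station: Sol]
2. Keeper goes back to the lower station alone.  [the lower station: Bram, Evan, Gus, Ivo, Pim, Rhea | the upper station: Sol]
3. Keeper goes to the upper station with Rhea.  [the lower station: Bram, Evan, Gus, Ivo, Pim | the upper station: Rhea, Sol]
4. Keeper goes back to the lower station alone.  [the lower station: Bram, Evan, Gus, Ivo, Pim | the upper station: Rhea, Sol]
5. Keeper goes to the upper station with Evan.  [the lower station: Bram, Gus, Ivo, Pim | the upper station: Evan, Rhea, Sol]
6. Keeper goes back to the lower station alone.  [the lower station: Bram, Gus, Ivo, Pim | the upper station: Evan, Rhea, Sol]
7. Keeper goes to the upper station with Bram.  [the lower station: Gus, Ivo, Pim | the upper station: Bram, Evan, Rhea, Sol]
8. Keeper goes back to the lower station with Sol.  [the lower station: Gus, Ivo, Pim, Sol | the upper station: Bram, Evan, Rhea]
9. Keeper goes to the upper station with Gus.  [the lower station: Ivo, Pim, Sol | the upper station: Bram, Evan, Gus, Rhea]
10. Keeper goes back to the lower station alone.  [the lower station: Ivo, Pim, Sol | the upper station: Bram, Evan, Gus, Rhea]
11. Keeper goes to the upper station with Pim.  [the lower station: Ivo, Sol | the upper station: Bram, Evan, Gus, Pim, Rhea]
12. Keeper goes back to the lower station alone.  [the lower station: Ivo, Sol | the upper station: Bram, Evan, Gus, Pim, Rhea]
13. Keeper goes to the upper station with Ivo.  [the lower station: Sol | the upper station: Bram, Evan, Gus, Ivo, Pim, Rhea]
14. Keeper goes back to the lower station alone.  [the lower station: Sol | the upper station: Bram, Evan, Gus, Ivo, Pim, Rhea]
15. Keeper goes to the upper station with Sol.  [the lower station: — | the upper station: Bram, Evan, Gus, Ivo, Pim, Rhea, Sol]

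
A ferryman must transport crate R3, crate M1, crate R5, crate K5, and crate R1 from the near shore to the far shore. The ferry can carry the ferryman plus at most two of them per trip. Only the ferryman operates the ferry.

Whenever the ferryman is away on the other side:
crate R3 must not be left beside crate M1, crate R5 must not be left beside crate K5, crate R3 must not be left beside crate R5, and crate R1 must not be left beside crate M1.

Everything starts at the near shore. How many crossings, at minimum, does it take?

Counting alone: the ferryman can take at most 2 across per trip to the far shore, so moving all 5 needs at least 3 loaded trips out, with a return between consecutive ones — at least 5 crossings.
The safety rule pushes this higher. Following every safe sequence of crossings, the most of the 5 that can be at the far shore as the ferry arrives there on crossing 5 is 4 — never all 5.
So no plan with fewer than 7 crossings exists, and this one achieves 7:
1. Ferryman goes to the far shore with crate M1 and crate R5.  [the near shore: crate K5, crate R1, crate R3 | the far shore: crate M1, crate R5]
2. Ferryman goes back to the near shore alone.  [the near shore: crate K5, crate R1, crate R3 | the far shore: crate M1, crate R5]
3. Ferryman goes to the far shore with crate R3.  [the near shore: crate K5, crate R1 | the far shore: crate M1, crate R3, crate R5]
4. Ferryman goes back to the near shore with crate M1 and crate R5.  [the near shore: crate K5, crate M1, crate R1, crate R5 | the far shore: crate R3]
5. Ferryman goes to the far shore with crate K5 and crate R1.  [the near shore: crate M1, crate R5 | the far shore: crate K5, crate R1, crate R3]
6. Ferryman goes back to the near shore alone.  [the near shore: crate M1, crate R5 | the far shore: crate K5, crate R1, crate R3]
7. Ferryman goes to the far shore with crate M1 and crate R5.  [the near shore: — | the far shore: crate K5, crate M1, crate R1, crate R3, crate R5]

7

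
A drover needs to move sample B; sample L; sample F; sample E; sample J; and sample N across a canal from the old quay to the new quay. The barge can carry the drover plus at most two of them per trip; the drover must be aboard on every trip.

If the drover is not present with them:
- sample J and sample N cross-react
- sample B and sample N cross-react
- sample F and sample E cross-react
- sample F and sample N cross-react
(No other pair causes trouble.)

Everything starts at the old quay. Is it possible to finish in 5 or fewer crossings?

Counting alone: the drover can take at most 2 across per trip to the new quay, so moving all 6 needs at least 3 loaded trips out, with a return between consecutive ones — at least 5 crossings.
The safety rule pushes this higher. Following every safe sequence of crossings, the most of the 6 that can be at the new quay as the barge arrives there on crossing 5 is 5 — never all 6.
So the move cannot be finished within 5 crossings. (The shortest complete plan takes 7:)
1. Drover goes to the new quay with sample F and sample N.
2. Drover goes back to the old quay with sample F.
3. Drover goes to the new quay with sample B and sample F.
4. Drover goes back to the old quay with sample N.
5. Drover goes to the new quay with sample J and sample L.
6. Drover goes back to the old quay alone.
7. Drover goes to the new quay with sample E and sample N.

No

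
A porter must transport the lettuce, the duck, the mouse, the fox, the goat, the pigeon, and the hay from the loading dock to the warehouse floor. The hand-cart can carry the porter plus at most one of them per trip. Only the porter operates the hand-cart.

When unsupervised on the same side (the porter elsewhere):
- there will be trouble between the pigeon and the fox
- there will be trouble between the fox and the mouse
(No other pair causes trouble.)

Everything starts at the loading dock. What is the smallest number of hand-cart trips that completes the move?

Counting alone: the porter can take at most 1 across per trip to the warehouse floor, so moving all 7 needs at least 7 loaded trips out, with a return between consecutive ones — at least 13 crossings.
The safety rule pushes this higher. Following every safe sequence of crossings, the most of the 7 that can be at the warehouse floor as the hand-cart arrives there on crossing 13 is 6 — never all 7.
So no plan with fewer than 15 crossings exists, and this one achieves 15:
1. Porter goes to the warehouse floor with the fox.
2. Porter goes back to the loading dock alone.
3. Porter goes to the warehouse floor with the lettuce.
4. Porter goes back to the loading dock alone.
5. Porter goes to the warehouse floor with the duck.
6. Porter goes back to the loading dock alone.
7. Porter goes to the warehouse floor with the mouse.
8. Porter goes back to the loading dock with the fox.
9. Porter goes to the warehouse floor with the pigeon.
10. Porter goes back to the loading dock alone.
11. Porter goes to the warehouse floor with the goat.
12. Porter goes back to the loading dock alone.
13. Porter goes to the warehouse floor with the hay.
14. Porter goes back to the loading dock alone.
15. Porter goes to the warehouse floor with the fox.

15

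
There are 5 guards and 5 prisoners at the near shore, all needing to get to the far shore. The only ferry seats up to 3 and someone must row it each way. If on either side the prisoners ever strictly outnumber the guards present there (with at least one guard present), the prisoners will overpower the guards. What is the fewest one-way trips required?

Counting alone: each trip to the far shore takes at most 3 across and each return brings at least 1 back, so after t trips out (and t−1 returns) at most 3t − (t−1) of the 10 are across; that first reaches 10 at t = 5, so at least 9 crossings are needed.
The safety rule pushes this higher. Following every safe sequence of crossings, the most of the 10 that can be at the far shore as the ferry arrives there on crossing 9 is 9 — never all 10.
So no plan with fewer than 11 crossings exists, and this one achieves 11:
1. 2 prisoners → the far shore.  (the near shore: 5G 3P; the far shore: 0G 2P)
2. 1 prisoner ← the near shore.  (the near shore: 5G 4P; the far shore: 0G 1P)
3. 3 prisoners → the far shore.  (the near shore: 5G 1P; the far shore: 0G 4P)
4. 1 prisoner ← the near shore.  (the near shore: 5G 2P; the far shore: 0G 3P)
5. 3 guards → the far shore.  (the near shore: 2G 2P; the far shore: 3G 3P)
6. 1 guard and 1 prisoner ← the near shore.  (the near shore: 3G 3P; the far shore: 2G 2P)
7. 3 guards → the far shore.  (the near shore: 0G 3P; the far shore: 5G 2P)
8. 1 prisoner ← the near shore.  (the near shore: 0G 4P; the far shore: 5G 1P)
9. 2 prisoners → the far shore.  (the near shore: 0G 2P; the far shore: 5G 3P)
10. 1 prisoner ← the near shore.  (the near shore: 0G 3P; the far shore: 5G 2P)
11. 3 prisoners → the far shore.  (the near shore: 0G 0P; the far shore: 5G 5P)

11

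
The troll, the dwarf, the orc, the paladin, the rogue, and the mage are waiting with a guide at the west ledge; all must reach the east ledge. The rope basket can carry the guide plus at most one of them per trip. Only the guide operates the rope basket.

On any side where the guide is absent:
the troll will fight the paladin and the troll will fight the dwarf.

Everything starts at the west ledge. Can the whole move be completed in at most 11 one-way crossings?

No

Counting alone: the guide can take at most 1 across per trip to the east ledge, so moving all 6 needs at least 6 loaded trips out, with a return between consecutive ones — at least 11 crossings.
The safety rule pushes this higher. Following every safe sequence of crossings, the most of the 6 that can be at the east ledge as the rope basket arrives there on crossing 11 is 5 — never all 6.
So the move cannot be finished within 11 crossings. (The shortest complete plan takes 13:)
1. Guide goes to the east ledge with the troll.
2. Guide goes back to the west ledge alone.
3. Guide goes to the east ledge with the dwarf.
4. Guide goes back to the west ledge with the troll.
5. Guide goes to the east ledge with the paladin.
6. Guide goes back to the west ledge alone.
7. Guide goes to the east ledge with the orc.
8. Guide goes back to the west ledge alone.
9. Guide goes to the east ledge with the rogue.
10. Guide goes back to the west ledge alone.
11. Guide goes to the east ledge with the mage.
12. Guide goes back to the west ledge alone.
13. Guide goes to the east ledge with the troll.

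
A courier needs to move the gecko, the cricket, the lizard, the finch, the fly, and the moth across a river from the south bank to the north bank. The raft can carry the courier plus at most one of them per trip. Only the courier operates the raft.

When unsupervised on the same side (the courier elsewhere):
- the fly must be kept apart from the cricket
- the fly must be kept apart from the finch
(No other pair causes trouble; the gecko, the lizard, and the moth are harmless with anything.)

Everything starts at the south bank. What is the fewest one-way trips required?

13

Counting alone: the courier can take at most 1 across per trip to the north bank, so moving all 6 needs at least 6 loaded trips out, with a return between consecutive ones — at least 11 crossings.
The safety rule pushes this higher. Following every safe sequence of crossings, the most of the 6 that can be at the north bank as the raft arrives there on crossing 11 is 5 — never all 6.
So no plan with fewer than 13 crossings exists, and this one achieves 13:
1. Courier goes to the north bank with the fly.
2. Courier goes back to the south bank alone.
3. Courier goes to the north bank with the gecko.
4. Courier goes back to the south bank alone.
5. Courier goes to the north bank with the cricket.
6. Courier goes back to the south bank with the fly.
7. Courier goes to the north bank with the finch.
8. Courier goes back to the south bank alone.
9. Courier goes to the north bank with the lizard.
10. Courier goes back to the south bank alone.
11. Courier goes to the north bank with the moth.
12. Courier goes back to the south bank alone.
13. Courier goes to the north bank with the fly.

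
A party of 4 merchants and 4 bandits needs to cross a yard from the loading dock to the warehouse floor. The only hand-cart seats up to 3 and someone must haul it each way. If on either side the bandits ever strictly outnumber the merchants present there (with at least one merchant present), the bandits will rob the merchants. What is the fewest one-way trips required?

9

Counting alone: each trip to the warehouse floor takes at most 3 across and each return brings at least 1 back, so after t trips out (and t−1 returns) at most 3t − (t−1) of the 8 are across; that first reaches 8 at t = 4, so at least 7 crossings are needed.
The safety rule pushes this higher. Following every safe sequence of crossings, the most of the 8 that can be at the warehouse floor as the hand-cart arrives there on crossing 7 is 7 — never all 8.
So no plan with fewer than 9 crossings exists, and this one achieves 9:
1. 2 bandits → the warehouse floor.  (the loading dock: 4M 2B; the warehouse floor: 0M 2B)
2. 1 bandit ← the loading dock.  (the loading dock: 4M 3B; the warehouse floor: 0M 1B)
3. 3 bandits → the warehouse floor.  (the loading dock: 4M 0B; the warehouse floor: 0M 4B)
4. 1 bandit ← the loading dock.  (the loading dock: 4M 1B; the warehouse floor: 0M 3B)
5. 3 merchants → the warehouse floor.  (the loading dock: 1M 1B; the warehouse floor: 3M 3B)
6. 1 merchant and 1 bandit ← the loading dock.  (the loading dock: 2M 2B; the warehouse floor: 2M 2B)
7. 2 merchants → the warehouse floor.  (the loading dock: 0M 2B; the warehouse floor: 4M 2B)
8. 1 bandit ← the loading dock.  (the loading dock: 0M 3B; the warehouse floor: 4M 1B)
9. 3 bandits → the warehouse floor.  (the loading dock: 0M 0B; the warehouse floor: 4M 4B)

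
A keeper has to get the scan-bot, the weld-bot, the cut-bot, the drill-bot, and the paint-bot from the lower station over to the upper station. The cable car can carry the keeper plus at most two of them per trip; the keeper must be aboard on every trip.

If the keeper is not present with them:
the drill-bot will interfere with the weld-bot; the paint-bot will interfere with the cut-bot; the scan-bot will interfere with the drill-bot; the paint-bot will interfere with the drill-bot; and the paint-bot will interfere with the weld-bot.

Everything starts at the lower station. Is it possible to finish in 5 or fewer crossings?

No

Counting alone: the keeper can take at most 2 across per trip to the upper station, so moving all 5 needs at least 3 loaded trips out, with a return between consecutive ones — at least 5 crossings.
The safety rule pushes this higher. Following every safe sequence of crossings, the most of the 5 that can be at the upper station as the cable car arrives there on crossing 5 is 4 — never all 5.
So the move cannot be finished within 5 crossings. (The shortest complete plan takes 7:)
1. Keeper goes to the upper station with the drill-bot and the paint-bot.
2. Keeper goes back to the lower station with the drill-bot.
3. Keeper goes to the upper station with the scan-bot and the weld-bot.
4. Keeper goes back to the lower station with the weld-bot.
5. Keeper goes to the upper station with the cut-bot and the weld-bot.
6. Keeper goes back to the lower station with the paint-bot.
7. Keeper goes to the upper station with the drill-bot and the paint-bot.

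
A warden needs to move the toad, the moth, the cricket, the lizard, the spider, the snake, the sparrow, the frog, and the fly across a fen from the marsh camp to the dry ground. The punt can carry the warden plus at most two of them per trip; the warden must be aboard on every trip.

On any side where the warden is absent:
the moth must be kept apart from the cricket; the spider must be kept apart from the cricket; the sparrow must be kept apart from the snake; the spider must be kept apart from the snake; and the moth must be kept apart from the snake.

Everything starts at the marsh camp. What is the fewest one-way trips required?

Counting alone: the warden can take at most 2 across per trip to the dry ground, so moving all 9 needs at least 5 loaded trips out, with a return between consecutive ones — at least 9 crossings.
The safety rule pushes this higher. Following every safe sequence of crossings, the most of the 9 that can be at the dry ground as the punt arrives there on crossing 9 is 8 — never all 9.
So no plan with fewer than 11 crossings exists, and this one achieves 11:
1. Warden goes to the dry ground with the cricket and the snake.  [the marsh camp: the fly, the frog, the lizard, the moth, the sparrow, the spider, the toad | the dry ground: the cricket, the snake]
2. Warden goes back to the marsh camp alone.  [the marsh camp: the fly, the frog, the lizard, the moth, the sparrow, the spider, the toad | the dry ground: the cricket, the snake]
3. Warden goes to the dry ground with the toad.  [the marsh camp: the fly, the frog, the lizard, the moth, the sparrow, the spider | the dry ground: the cricket, the snake, the toad]
4. Warden goes back to the marsh camp alone.  [the marsh camp: the fly, the frog, the lizard, the moth, the sparrow, the spider | the dry ground: the cricket, the snake, the toad]
5. Warden goes to the dry ground with the lizard and the moth.  [the marsh camp: the fly, the frog, the sparrow, the spider | the dry ground: the cricket, the lizard, the moth, the snake, the toad]
6. Warden goes back to the marsh camp with the cricket and the snake.  [the marsh camp: the cricket, the fly, the frog, the snake, the sparrow, the spider | the dry ground: the lizard, the moth, the toad]
7. Warden goes to the dry ground with the sparrow and the spider.  [the marsh camp: the cricket, the fly, the frog, the snake | the dry ground: the lizard, the moth, the sparrow, the spider, the toad]
8. Warden goes back to the marsh camp alone.  [the marsh camp: the cricket, the fly, the frog, the snake | the dry ground: the lizard, the moth, the sparrow, the spider, the toad]
9. Warden goes to the dry ground with the fly and the frog.  [the marsh camp: the cricket, the snake | the dry ground: the fly, the frog, the lizard, the moth, the sparrow, the spider, the toad]
10. Warden goes back to the marsh camp alone.  [the marsh camp: the cricket, the snake | the dry ground: the fly, the frog, the lizard, the moth, the sparrow, the spider, the toad]
11. Warden goes to the dry ground with the cricket and the snake.  [the marsh camp: — | the dry ground: the cricket, the fly, the frog, the lizard, the moth, the snake, the sparrow, the spider, the toad]

11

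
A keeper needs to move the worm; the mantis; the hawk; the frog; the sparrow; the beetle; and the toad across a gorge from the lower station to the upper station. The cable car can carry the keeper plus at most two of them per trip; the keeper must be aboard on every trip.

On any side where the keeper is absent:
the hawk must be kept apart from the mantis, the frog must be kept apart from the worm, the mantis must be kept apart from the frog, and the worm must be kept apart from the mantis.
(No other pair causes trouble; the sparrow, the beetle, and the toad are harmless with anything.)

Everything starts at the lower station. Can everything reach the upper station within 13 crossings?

Yes — this plan uses 11 crossings (≤ 13):
1. Keeper goes to the upper station with the mantis and the worm.
2. Keeper goes back to the lower station with the worm.
3. Keeper goes to the upper station with the hawk and the worm.
4. Keeper goes back to the lower station with the mantis.
5. Keeper goes to the upper station with the mantis and the sparrow.
6. Keeper goes back to the lower station with the mantis.
7. Keeper goes to the upper station with the beetle and the mantis.
8. Keeper goes back to the lower station with the mantis.
9. Keeper goes to the upper station with the mantis and the toad.
10. Keeper goes back to the lower station with the mantis.
11. Keeper goes to the upper station with the frog and the mantis.

Yes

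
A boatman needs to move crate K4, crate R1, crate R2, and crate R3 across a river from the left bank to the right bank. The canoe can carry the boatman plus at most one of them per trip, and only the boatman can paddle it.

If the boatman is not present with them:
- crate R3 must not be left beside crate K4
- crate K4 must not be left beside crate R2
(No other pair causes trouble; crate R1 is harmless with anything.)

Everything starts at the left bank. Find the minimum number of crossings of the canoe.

Counting alone: the boatman can take at most 1 across per trip to the right bank, so moving all 4 needs at least 4 loaded trips out, with a return between consecutive ones — at least 7 crossings.
The safety rule pushes this higher. Following every safe sequence of crossings, the most of the 4 that can be at the right bank as the canoe arrives there on crossing 7 is 3 — never all 4.
So no plan with fewer than 9 crossings exists, and this one achieves 9:
1. Boatman goes to the right bank with crate K4.  [the left bank: crate R1, crate R2, crate R3 | the right bank: crate K4]
2. Boatman goes back to the left bank alone.  [the left bank: crate R1, crate R2, crate R3 | the right bank: crate K4]
3. Boatman goes to the right bank with crate R1.  [the left bank: crate R2, crate R3 | the right bank: crate K4, crate R1]
4. Boatman goes back to the left bank alone.  [the left bank: crate R2, crate R3 | the right bank: crate K4, crate R1]
5. Boatman goes to the right bank with crate R2.  [the left bank: crate R3 | the right bank: crate K4, crate R1, crate R2]
6. Boatman goes back to the left bank with crate K4.  [the left bank: crate K4, crate R3 | the right bank: crate R1, crate R2]
7. Boatman goes to the right bank with crate R3.  [the left bank: crate K4 | the right bank: crate R1, crate R2, crate R3]
8. Boatman goes back to the left bank alone.  [the left bank: crate K4 | the right bank: crate R1, crate R2, crate R3]
9. Boatman goes to the right bank with crate K4.  [the left bank: — | the right bank: crate K4, crate R1, crate R2, crate R3]

9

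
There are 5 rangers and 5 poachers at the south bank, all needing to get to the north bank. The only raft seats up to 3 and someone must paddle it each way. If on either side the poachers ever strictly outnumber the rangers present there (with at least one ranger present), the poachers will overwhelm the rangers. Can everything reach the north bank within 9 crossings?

Counting alone: each trip to the north bank takes at most 3 across and each return brings at least 1 back, so after t trips out (and t−1 returns) at most 3t − (t−1) of the 10 are across; that first reaches 10 at t = 5, so at least 9 crossings are needed.
The safety rule pushes this higher. Following every safe sequence of crossings, the most of the 10 that can be at the north bank as the raft arrives there on crossing 9 is 9 — never all 10.
So the move cannot be finished within 9 crossings. (The shortest complete plan takes 11:)
1. 2 poachers → the north bank.  (the south bank: 5R 3P; the north bank: 0R 2P)
2. 1 poacher ← the south bank.  (the south bank: 5R 4P; the north bank: 0R 1P)
3. 3 poachers → the north bank.  (the south bank: 5R 1P; the north bank: 0R 4P)
4. 1 poacher ← the south bank.  (the south bank: 5R 2P; the north bank: 0R 3P)
5. 3 rangers → the north bank.  (the south bank: 2R 2P; the north bank: 3R 3P)
6. 1 ranger and 1 poacher ← the south bank.  (the south bank: 3R 3P; the north bank: 2R 2P)
7. 3 rangers → the north bank.  (the south bank: 0R 3P; the north bank: 5R 2P)
8. 1 poacher ← the south bank.  (the south bank: 0R 4P; the north bank: 5R 1P)
9. 2 poachers → the north bank.  (the south bank: 0R 2P; the north bank: 5R 3P)
10. 1 poacher ← the south bank.  (the south bank: 0R 3P; the north bank: 5R 2P)
11. 3 poachers → the north bank.  (the south bank: 0R 0P; the north bank: 5R 5P)

No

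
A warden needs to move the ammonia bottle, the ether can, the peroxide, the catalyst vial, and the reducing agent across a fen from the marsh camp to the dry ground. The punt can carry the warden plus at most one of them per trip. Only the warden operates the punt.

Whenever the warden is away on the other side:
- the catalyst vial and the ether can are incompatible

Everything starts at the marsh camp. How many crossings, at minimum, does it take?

Counting alone: the warden can take at most 1 across per trip to the dry ground, so moving all 5 needs at least 5 loaded trips out, with a return between consecutive ones — at least 9 crossings.
The plan below uses exactly 9 crossings, so it is optimal:
1. Warden goes to the dry ground with the ether can.
2. Warden goes back to the marsh camp alone.
3. Warden goes to the dry ground with the ammonia bottle.
4. Warden goes back to the marsh camp alone.
5. Warden goes to the dry ground with the peroxide.
6. Warden goes back to the marsh camp alone.
7. Warden goes to the dry ground with the reducing agent.
8. Warden goes back to the marsh camp alone.
9. Warden goes to the dry ground with the catalyst vial.

9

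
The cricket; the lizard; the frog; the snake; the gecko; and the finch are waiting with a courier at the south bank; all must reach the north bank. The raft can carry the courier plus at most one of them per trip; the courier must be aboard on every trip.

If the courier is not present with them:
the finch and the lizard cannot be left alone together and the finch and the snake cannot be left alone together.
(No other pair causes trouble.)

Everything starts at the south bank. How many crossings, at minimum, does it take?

Counting alone: the courier can take at most 1 across per trip to the north bank, so moving all 6 needs at least 6 loaded trips out, with a return between consecutive ones — at least 11 crossings.
The safety rule pushes this higher. Following every safe sequence of crossings, the most of the 6 that can be at the north bank as the raft arrives there on crossing 11 is 5 — never all 6.
So no plan with fewer than 13 crossings exists, and this one achieves 13:
1. Courier goes to the north bank with the finch.  [the south bank: the cricket, the frog, the gecko, the lizard, the snake | the north bank: the finch]
2. Courier goes back to the south bank alone.  [the south bank: the cricket, the frog, the gecko, the lizard, the snake | the north bank: the finch]
3. Courier goes to the north bank with the cricket.  [the south bank: the frog, the gecko, the lizard, the snake | the north bank: the cricket, the finch]
4. Courier goes back to the south bank alone.  [the south bank: the frog, the gecko, the lizard, the snake | the north bank: the cricket, the finch]
5. Courier goes to the north bank with the lizard.  [the south bank: the frog, the gecko, the snake | the north bank: the cricket, the finch, the lizard]
6. Courier goes back to the south bank with the finch.  [the south bank: the finch, the frog, the gecko, the snake | the north bank: the cricket, the lizard]
7. Courier goes to the north bank with the snake.  [the south bank: the finch, the frog, the gecko | the north bank: the cricket, the lizard, the snake]
8. Courier goes back to the south bank alone.  [the south bank: the finch, the frog, the gecko | the north bank: the cricket, the lizard, the snake]
9. Courier goes to the north bank with the frog.  [the south bank: the finch, the gecko | the north bank: the cricket, the frog, the lizard, the snake]
10. Courier goes back to the south bank alone.  [the south bank: the finch, the gecko | the north bank: the cricket, the frog, the lizard, the snake]
11. Courier goes to the north bank with the gecko.  [the south bank: the finch | the north bank: the cricket, the frog, the gecko, the lizard, the snake]
12. Courier goes back to the south bank alone.  [the south bank: the finch | the north bank: the cricket, the frog, the gecko, the lizard, the snake]
13. Courier goes to the north bank with the finch.  [the south bank: — | the north bank: the cricket, the finch, the frog, the gecko, the lizard, the snake]

13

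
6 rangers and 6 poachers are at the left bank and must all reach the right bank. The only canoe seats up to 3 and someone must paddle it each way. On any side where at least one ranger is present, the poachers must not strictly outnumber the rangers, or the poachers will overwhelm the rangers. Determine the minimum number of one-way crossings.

Following every safe sequence of crossings from the start, the most of the 12 that can be at the right bank as the canoe arrives there on crossings 1, 3, 5 is 3, 5, 6 respectively; the best ever achieved is 6 of 12.
From crossing 7 on, no configuration arises that was not already reachable earlier: only 17 distinct safe configurations (who is on which side, and where the canoe is) can ever be reached, none of them has everyone across, and every continuation just revisits them. They are: 0 rangers + 0 poachers across (canoe back at the start); 0 rangers + 1 poacher across (canoe there); 0 rangers + 1 poacher across (canoe back at the start); 0 rangers + 2 poachers across (canoe there); 0 rangers + 2 poachers across (canoe back at the start); 0 rangers + 3 poachers across (canoe there); 0 rangers + 3 poachers across (canoe back at the start); 0 rangers + 4 poachers across (canoe there); 0 rangers + 4 poachers across (canoe back at the start); 0 rangers + 5 poachers across (canoe there); 0 rangers + 5 poachers across (canoe back at the start); 0 rangers + 6 poachers across (canoe there); 1 ranger + 1 poacher across (canoe there); 1 ranger + 1 poacher across (canoe back at the start); 2 rangers + 2 poachers across (canoe there); 2 rangers + 2 poachers across (canoe back at the start); 3 rangers + 3 poachers across (canoe there). So no valid plan exists.

impossible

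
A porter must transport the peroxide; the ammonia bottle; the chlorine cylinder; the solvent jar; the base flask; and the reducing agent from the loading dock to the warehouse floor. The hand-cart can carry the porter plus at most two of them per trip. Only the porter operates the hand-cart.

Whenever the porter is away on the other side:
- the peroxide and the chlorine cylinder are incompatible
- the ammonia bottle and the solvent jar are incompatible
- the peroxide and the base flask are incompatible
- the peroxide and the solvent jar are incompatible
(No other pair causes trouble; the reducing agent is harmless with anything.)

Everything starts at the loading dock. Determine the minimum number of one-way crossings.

Counting alone: the porter can take at most 2 across per trip to the warehouse floor, so moving all 6 needs at least 3 loaded trips out, with a return between consecutive ones — at least 5 crossings.
The safety rule pushes this higher. Following every safe sequence of crossings, the most of the 6 that can be at the warehouse floor as the hand-cart arrives there on crossing 5 is 5 — never all 6.
So no plan with fewer than 7 crossings exists, and this one achieves 7:
1. Porter goes to the warehouse floor with the ammonia bottle and the peroxide.
2. Porter goes back to the loading dock alone.
3. Porter goes to the warehouse floor with the reducing agent.
4. Porter goes back to the loading dock alone.
5. Porter goes to the warehouse floor with the base flask and the chlorine cylinder.
6. Porter goes back to the loading dock with the peroxide.
7. Porter goes to the warehouse floor with the peroxide and the solvent jar.

7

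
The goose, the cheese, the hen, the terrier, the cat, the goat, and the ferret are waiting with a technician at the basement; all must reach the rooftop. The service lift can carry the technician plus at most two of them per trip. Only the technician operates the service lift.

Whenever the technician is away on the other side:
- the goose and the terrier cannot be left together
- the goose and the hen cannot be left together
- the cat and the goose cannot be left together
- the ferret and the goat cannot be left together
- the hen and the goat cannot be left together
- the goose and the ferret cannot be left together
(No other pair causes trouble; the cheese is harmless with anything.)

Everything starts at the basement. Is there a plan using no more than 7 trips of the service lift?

Counting alone: the technician can take at most 2 across per trip to the rooftop, so moving all 7 needs at least 4 loaded trips out, with a return between consecutive ones — at least 7 crossings.
The safety rule pushes this higher. Following every safe sequence of crossings, the most of the 7 that can be at the rooftop as the service lift arrives there on crossing 7 is 6 — never all 7.
So the move cannot be finished within 7 crossings. (The shortest complete plan takes 9:)
1. Technician goes to the rooftop with the goat and the goose.
2. Technician goes back to the basement alone.
3. Technician goes to the rooftop with the cheese.
4. Technician goes back to the basement alone.
5. Technician goes to the rooftop with the hen and the terrier.
6. Technician goes back to the basement with the goat and the goose.
7. Technician goes to the rooftop with the cat and the ferret.
8. Technician goes back to the basement alone.
9. Technician goes to the rooftop with the goat and the goose.

No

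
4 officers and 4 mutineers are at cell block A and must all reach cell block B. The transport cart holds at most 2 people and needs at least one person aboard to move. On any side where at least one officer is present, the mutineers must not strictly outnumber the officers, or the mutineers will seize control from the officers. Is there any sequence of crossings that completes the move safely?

No

Following every safe sequence of crossings from the start, the most of the 8 that can be at cell block B as the transport cart arrives there on crossings 1, 3, 5 is 2, 3, 4 respectively; the best ever achieved is 4 of 8.
From crossing 7 on, no configuration arises that was not already reachable earlier: only 11 distinct safe configurations (who is on which side, and where the transport cart is) can ever be reached, none of them has everyone across, and every continuation just revisits them. They are: 0 officers + 0 mutineers across (transport cart back at the start); 0 officers + 1 mutineer across (transport cart there); 0 officers + 1 mutineer across (transport cart back at the start); 0 officers + 2 mutineers across (transport cart there); 0 officers + 2 mutineers across (transport cart back at the start); 0 officers + 3 mutineers across (transport cart there); 0 officers + 3 mutineers across (transport cart back at the start); 0 officers + 4 mutineers across (transport cart there); 1 officer + 1 mutineer across (transport cart there); 1 officer + 1 mutineer across (transport cart back at the start); 2 officers + 2 mutineers across (transport cart there). So no valid plan exists.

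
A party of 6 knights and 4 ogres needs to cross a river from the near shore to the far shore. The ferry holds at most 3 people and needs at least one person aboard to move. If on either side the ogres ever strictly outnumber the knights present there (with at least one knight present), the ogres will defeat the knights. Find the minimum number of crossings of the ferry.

Counting alone: each trip to the far shore takes at most 3 across and each return brings at least 1 back, so after t trips out (and t−1 returns) at most 3t − (t−1) of the 10 are across; that first reaches 10 at t = 5, so at least 9 crossings are needed.
The plan below uses exactly 9 crossings, so it is optimal:
1. 2 ogres → the far shore.  (the near shore: 6K 2O; the far shore: 0K 2O)
2. 1 ogre ← the near shore.  (the near shore: 6K 3O; the far shore: 0K 1O)
3. 3 ogres → the far shore.  (the near shore: 6K 0O; the far shore: 0K 4O)
4. 1 ogre ← the near shore.  (the near shore: 6K 1O; the far shore: 0K 3O)
5. 3 knights → the far shore.  (the near shore: 3K 1O; the far shore: 3K 3O)
6. 1 ogre ← the near shore.  (the near shore: 3K 2O; the far shore: 3K 2O)
7. 1 knight and 2 ogres → the far shore.  (the near shore: 2K 0O; the far shore: 4K 4O)
8. 1 ogre ← the near shore.  (the near shore: 2K 1O; the far shore: 4K 3O)
9. 2 knights and 1 ogre → the far shore.  (the near shore: 0K 0O; the far shore: 6K 4O)

9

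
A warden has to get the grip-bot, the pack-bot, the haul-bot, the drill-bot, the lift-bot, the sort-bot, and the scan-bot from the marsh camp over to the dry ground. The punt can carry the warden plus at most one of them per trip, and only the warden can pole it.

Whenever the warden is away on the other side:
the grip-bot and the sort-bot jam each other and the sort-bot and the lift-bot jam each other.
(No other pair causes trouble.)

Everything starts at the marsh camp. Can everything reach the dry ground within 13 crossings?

Counting alone: the warden can take at most 1 across per trip to the dry ground, so moving all 7 needs at least 7 loaded trips out, with a return between consecutive ones — at least 13 crossings.
The safety rule pushes this higher. Following every safe sequence of crossings, the most of the 7 that can be at the dry ground as the punt arrives there on crossing 13 is 6 — never all 7.
So the move cannot be finished within 13 crossings. (The shortest complete plan takes 15:)
1. Warden goes to the dry ground with the sort-bot.
2. Warden goes back to the marsh camp alone.
3. Warden goes to the dry ground with the grip-bot.
4. Warden goes back to the marsh camp with the sort-bot.
5. Warden goes to the dry ground with the lift-bot.
6. Warden goes back to the marsh camp alone.
7. Warden goes to the dry ground with the pack-bot.
8. Warden goes back to the marsh camp alone.
9. Warden goes to the dry ground with the haul-bot.
10. Warden goes back to the marsh camp alone.
11. Warden goes to the dry ground with the drill-bot.
12. Warden goes back to the marsh camp alone.
13. Warden goes to the dry ground with the scan-bot.
14. Warden goes back to the marsh camp alone.
15. Warden goes to the dry ground with the sort-bot.

No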